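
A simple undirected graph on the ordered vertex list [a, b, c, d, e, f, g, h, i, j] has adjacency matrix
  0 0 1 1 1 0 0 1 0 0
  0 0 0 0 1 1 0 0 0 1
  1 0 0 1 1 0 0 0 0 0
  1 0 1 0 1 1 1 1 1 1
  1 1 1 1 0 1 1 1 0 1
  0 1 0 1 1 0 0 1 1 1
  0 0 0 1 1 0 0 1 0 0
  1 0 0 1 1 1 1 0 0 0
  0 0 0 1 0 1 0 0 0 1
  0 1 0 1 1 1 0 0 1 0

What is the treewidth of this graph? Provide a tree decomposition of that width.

Each bag holds 4 vertices, so the decomposition has width 3, which upper-bounds the treewidth. On the other hand G contains the 4-clique {d, e, f, j}. A clique must lie in a single bag of any decomposition, so no decomposition can have width below 3. Combining the bounds, tw(G) = 3.

Treewidth 3.
One such decomposition:
Bags: B1 = {d, e, f, h}  B2 = {a, d, e, h}  B3 = {d, e, f, j}  B4 = {d, e, g, h}  B5 = {d, f, i, j}  B6 = {b, e, f, j}  B7 = {a, c, d, e}
Tree: B1–B2, B1–B3, B2–B4, B3–B5, B3–B6, B2–B7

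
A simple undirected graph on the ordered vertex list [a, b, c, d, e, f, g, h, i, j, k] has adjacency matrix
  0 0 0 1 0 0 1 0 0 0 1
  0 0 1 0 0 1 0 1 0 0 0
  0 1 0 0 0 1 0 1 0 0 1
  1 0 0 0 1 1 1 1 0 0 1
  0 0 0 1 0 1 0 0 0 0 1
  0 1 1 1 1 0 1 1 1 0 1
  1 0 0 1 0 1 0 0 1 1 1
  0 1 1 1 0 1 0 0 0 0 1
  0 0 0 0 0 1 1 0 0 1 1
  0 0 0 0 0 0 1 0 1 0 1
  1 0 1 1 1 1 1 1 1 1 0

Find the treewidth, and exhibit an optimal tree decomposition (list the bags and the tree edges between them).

Treewidth 3.
One such decomposition:
Bags: B1 = {d, f, g, k}  B2 = {f, g, i, k}  B3 = {d, f, h, k}  B4 = {g, i, j, k}  B5 = {d, e, f, k}  B6 = {c, f, h, k}  B7 = {b, c, f, h}  B8 = {a, d, g, k}
Tree: B1–B2, B1–B3, B2–B4, B3–B5, B3–B6, B6–B7, B1–B8

Each bag holds 4 vertices, so the decomposition has width 3, which upper-bounds the treewidth. On the other hand G contains the 4-clique {a, d, g, k}. A clique must lie in a single bag of any decomposition, so no decomposition can have width below 3. Therefore the treewidth is 3.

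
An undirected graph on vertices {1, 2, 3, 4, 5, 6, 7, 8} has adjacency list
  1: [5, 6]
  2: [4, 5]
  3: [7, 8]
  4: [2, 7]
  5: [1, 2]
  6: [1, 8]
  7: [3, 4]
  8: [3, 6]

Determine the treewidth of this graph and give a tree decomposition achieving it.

Treewidth 2.
One optimal decomposition is:
Bags: B1 = {1, 2, 5}  B2 = {1, 2, 4}  B3 = {1, 4, 7}  B4 = {1, 3, 7}  B5 = {1, 3, 8}  B6 = {1, 6, 8}
Tree: B1–B2, B2–B3, B3–B4, B4–B5, B5–B6

The largest bag has 3 vertices, giving width 2; this decomposition certifies tw(G) ≤ 2. For the lower bound, G contains the cycle 1–5–2–4–7–3–8–6–1, so G is not a forest; only forests have treewidth ≤ 1, hence tw(G) ≥ 2. Hence tw(G) = 2 exactly.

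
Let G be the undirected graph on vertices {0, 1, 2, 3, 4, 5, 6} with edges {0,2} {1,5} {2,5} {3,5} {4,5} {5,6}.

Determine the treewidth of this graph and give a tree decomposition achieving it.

Treewidth 1.
One such decomposition:
Bags: B1 = {2, 5}  B2 = {5, 6}  B3 = {0, 2}  B4 = {1, 5}  B5 = {3, 5}  B6 = {4, 5}
Tree: B1–B2, B1–B3, B1–B4, B4–B5, B4–B6

Each bag holds 2 vertices, so the decomposition has width 1, which upper-bounds the treewidth. G has an edge, so its treewidth is at least 1. The upper and lower bounds meet at 1, so that is the treewidth.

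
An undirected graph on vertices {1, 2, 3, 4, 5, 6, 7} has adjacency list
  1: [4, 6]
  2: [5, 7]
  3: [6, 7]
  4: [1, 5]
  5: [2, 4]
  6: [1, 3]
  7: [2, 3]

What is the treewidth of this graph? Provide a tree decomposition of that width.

Every bag has size at most 3, so the width is 3 − 1 = 2 and tw(G) ≤ 2. For the lower bound, G contains the cycle 5–2–7–3–6–1–4–5, so G is not a forest; only forests have treewidth ≤ 1, hence tw(G) ≥ 2. Combining the bounds, tw(G) = 2.

Treewidth 2.
Bags: B1 = {2, 5, 7}  B2 = {3, 5, 7}  B3 = {3, 5, 6}  B4 = {1, 5, 6}  B5 = {1, 4, 5}
Tree: B1–B2, B2–B3, B3–B4, B4–B5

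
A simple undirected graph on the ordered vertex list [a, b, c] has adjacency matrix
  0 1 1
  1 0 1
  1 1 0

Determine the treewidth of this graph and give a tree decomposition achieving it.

Treewidth 2.
Bags: B1 = {a, b, c}
Tree: (single bag)

With just one bag of size 3, the width is 3 − 1 = 2, so tw(G) ≤ 2. For the lower bound, the 3 vertices {a, b, c} are pairwise adjacent, and any tree decomposition puts a clique entirely inside one bag — forcing width ≥ 2. Therefore the treewidth is 2.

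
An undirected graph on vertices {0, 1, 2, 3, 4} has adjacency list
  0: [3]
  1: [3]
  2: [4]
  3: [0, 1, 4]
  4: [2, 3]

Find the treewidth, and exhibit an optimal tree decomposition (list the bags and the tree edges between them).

Treewidth 1.
One such decomposition:
Bags: B1 = {0, 3}  B2 = {3, 4}  B3 = {2, 4}  B4 = {1, 3}
Tree: B1–B2, B2–B3, B2–B4

Every bag has size at most 2, so the width is 2 − 1 = 1 and tw(G) ≤ 1. G has an edge, so its treewidth is at least 1. Combining the bounds, tw(G) = 1.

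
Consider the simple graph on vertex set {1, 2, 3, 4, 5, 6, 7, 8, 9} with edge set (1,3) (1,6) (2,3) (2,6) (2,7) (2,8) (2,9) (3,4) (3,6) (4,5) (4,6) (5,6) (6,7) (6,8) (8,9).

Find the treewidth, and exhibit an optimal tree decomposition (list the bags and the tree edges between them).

The largest bag has 3 vertices, giving width 2; this decomposition certifies tw(G) ≤ 2. For the lower bound, the 3 vertices {2, 8, 9} are pairwise adjacent, and any tree decomposition puts a clique entirely inside one bag — forcing width ≥ 2. The upper and lower bounds meet at 2, so that is the treewidth.

Treewidth 2.
Bags: B1 = {2, 3, 6}  B2 = {3, 4, 6}  B3 = {2, 6, 8}  B4 = {2, 6, 7}  B5 = {1, 3, 6}  B6 = {2, 8, 9}  B7 = {4, 5, 6}
Tree: B1–B2, B1–B3, B1–B4, B1–B5, B3–B6, B2–B7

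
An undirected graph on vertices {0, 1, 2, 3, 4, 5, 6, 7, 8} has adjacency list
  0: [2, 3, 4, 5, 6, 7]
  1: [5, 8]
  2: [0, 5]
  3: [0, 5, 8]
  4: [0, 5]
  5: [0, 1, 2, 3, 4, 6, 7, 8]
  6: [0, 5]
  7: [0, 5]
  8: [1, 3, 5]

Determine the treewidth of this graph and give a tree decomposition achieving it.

Treewidth 2.
One such decomposition:
Bags: B1 = {0, 4, 5}  B2 = {0, 3, 5}  B3 = {0, 2, 5}  B4 = {3, 5, 8}  B5 = {0, 5, 7}  B6 = {0, 5, 6}  B7 = {1, 5, 8}
Tree: B1–B2, B2–B3, B2–B4, B2–B5, B1–B6, B4–B7

Each bag holds 3 vertices, so the decomposition has width 2, which upper-bounds the treewidth. Conversely, {0, 2, 5} is a clique of size 3, and the vertices of any clique must share a bag in every tree decomposition; so some bag has ≥ 3 vertices and tw(G) ≥ 2. Hence tw(G) = 2 exactly.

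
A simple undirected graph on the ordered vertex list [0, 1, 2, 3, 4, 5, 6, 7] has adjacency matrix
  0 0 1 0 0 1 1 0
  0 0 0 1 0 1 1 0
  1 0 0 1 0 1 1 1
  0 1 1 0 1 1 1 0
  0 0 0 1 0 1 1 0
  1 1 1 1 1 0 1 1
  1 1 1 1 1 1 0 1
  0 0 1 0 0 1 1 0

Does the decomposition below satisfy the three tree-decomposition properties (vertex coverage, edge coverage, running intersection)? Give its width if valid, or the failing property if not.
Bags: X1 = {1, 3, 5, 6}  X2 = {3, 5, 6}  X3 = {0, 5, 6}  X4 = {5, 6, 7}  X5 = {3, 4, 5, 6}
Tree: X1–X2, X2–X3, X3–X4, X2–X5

A tree decomposition must satisfy three properties: every vertex lies in some bag; for every edge, both endpoints lie together in some bag; and for every vertex, the bags containing it form a connected subtree. Here vertex 2 appears in no bag, so the decomposition is invalid.

No — vertex 2 appears in no bag.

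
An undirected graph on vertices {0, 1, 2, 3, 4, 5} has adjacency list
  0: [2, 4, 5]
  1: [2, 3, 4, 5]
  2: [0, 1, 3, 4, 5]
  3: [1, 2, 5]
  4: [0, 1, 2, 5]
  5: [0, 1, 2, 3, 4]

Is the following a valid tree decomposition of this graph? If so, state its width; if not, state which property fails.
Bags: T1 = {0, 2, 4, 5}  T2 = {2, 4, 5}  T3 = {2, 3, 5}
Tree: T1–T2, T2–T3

A tree decomposition must satisfy three properties: every vertex lies in some bag; for every edge, both endpoints lie together in some bag; and for every vertex, the bags containing it form a connected subtree. Here vertex 1 appears in no bag, so the decomposition is invalid.

No — vertex 1 appears in no bag.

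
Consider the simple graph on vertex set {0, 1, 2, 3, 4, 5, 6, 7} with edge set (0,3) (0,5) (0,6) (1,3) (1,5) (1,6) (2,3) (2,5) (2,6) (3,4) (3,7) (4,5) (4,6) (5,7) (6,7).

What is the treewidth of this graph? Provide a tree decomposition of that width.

Treewidth 3.
One optimal decomposition is:
Bags: B1 = {3, 4, 5, 6}  B2 = {2, 3, 5, 6}  B3 = {1, 3, 5, 6}  B4 = {0, 3, 5, 6}  B5 = {3, 5, 6, 7}
Tree: B1–B2, B2–B3, B3–B4, B4–B5

The largest bag has 4 vertices, giving width 3; this decomposition certifies tw(G) ≤ 3. For the lower bound: the 4 vertex sets {4,5}, {2,6}, {3}, {1} are disjoint, each induces a connected subgraph, and every pair is joined by at least one edge of G. Contracting each set to a single vertex therefore yields K_{4} as a minor, and since treewidth is minor-monotone, tw(G) ≥ tw(K_{4}) = 3. Hence tw(G) = 3 exactly.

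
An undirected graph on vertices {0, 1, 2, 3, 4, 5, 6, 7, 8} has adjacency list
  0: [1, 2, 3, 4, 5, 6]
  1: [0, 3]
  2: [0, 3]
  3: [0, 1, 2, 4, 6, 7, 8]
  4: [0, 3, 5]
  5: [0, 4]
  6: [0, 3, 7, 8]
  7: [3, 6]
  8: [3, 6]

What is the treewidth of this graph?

2

A width-2 tree decomposition is:
Bags: B1 = {3, 6, 8}  B2 = {0, 3, 6}  B3 = {0, 1, 3}  B4 = {3, 6, 7}  B5 = {0, 3, 4}  B6 = {0, 4, 5}  B7 = {0, 2, 3}
Tree: B1–B2, B2–B3, B1–B4, B3–B5, B5–B6, B3–B7
Every bag has size at most 3, so the width is 3 − 1 = 2 and tw(G) ≤ 2. Conversely, {0, 1, 3} is a clique of size 3, and the vertices of any clique must share a bag in every tree decomposition; so some bag has ≥ 3 vertices and tw(G) ≥ 2. The upper and lower bounds meet at 2, so that is the treewidth.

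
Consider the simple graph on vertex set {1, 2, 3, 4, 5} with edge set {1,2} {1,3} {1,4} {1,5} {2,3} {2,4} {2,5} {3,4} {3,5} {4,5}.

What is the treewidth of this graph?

4

A width-4 tree decomposition is:
Bags: B1 = {1, 2, 3, 4, 5}
Tree: (single bag)
A single bag containing all 5 vertices is trivially a valid decomposition of width 4. Conversely, {1, 2, 3, 4, 5} is a clique of size 5, and the vertices of any clique must share a bag in every tree decomposition; so some bag has ≥ 5 vertices and tw(G) ≥ 4. Combining the bounds, tw(G) = 4.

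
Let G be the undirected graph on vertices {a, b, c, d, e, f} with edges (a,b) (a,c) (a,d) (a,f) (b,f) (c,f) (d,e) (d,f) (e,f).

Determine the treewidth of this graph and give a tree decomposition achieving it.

Treewidth 2.
One such decomposition:
Bags: B1 = {d, e, f}  B2 = {a, d, f}  B3 = {a, c, f}  B4 = {a, b, f}
Tree: B1–B2, B2–B3, B2–B4

Each bag holds 3 vertices, so the decomposition has width 2, which upper-bounds the treewidth. For the lower bound, the 3 vertices {d, e, f} are pairwise adjacent, and any tree decomposition puts a clique entirely inside one bag — forcing width ≥ 2. The upper and lower bounds meet at 2, so that is the treewidth.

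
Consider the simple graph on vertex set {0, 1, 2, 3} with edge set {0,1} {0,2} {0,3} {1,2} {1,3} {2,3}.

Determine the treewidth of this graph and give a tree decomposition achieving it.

With just one bag of size 4, the width is 4 − 1 = 3, so tw(G) ≤ 3. For the lower bound, the 4 vertices {0, 1, 2, 3} are pairwise adjacent, and any tree decomposition puts a clique entirely inside one bag — forcing width ≥ 3. Therefore the treewidth is 3.

Treewidth 3.
Bags: B1 = {0, 1, 2, 3}
Tree: (single bag)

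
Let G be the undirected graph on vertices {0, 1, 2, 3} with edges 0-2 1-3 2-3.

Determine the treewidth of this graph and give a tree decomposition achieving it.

Each bag holds 2 vertices, so the decomposition has width 1, which upper-bounds the treewidth. G has an edge, so its treewidth is at least 1. Hence tw(G) = 1 exactly.

Treewidth 1.
One optimal decomposition is:
Bags: B1 = {2, 3}  B2 = {1, 3}  B3 = {0, 2}
Tree: B1–B2, B1–B3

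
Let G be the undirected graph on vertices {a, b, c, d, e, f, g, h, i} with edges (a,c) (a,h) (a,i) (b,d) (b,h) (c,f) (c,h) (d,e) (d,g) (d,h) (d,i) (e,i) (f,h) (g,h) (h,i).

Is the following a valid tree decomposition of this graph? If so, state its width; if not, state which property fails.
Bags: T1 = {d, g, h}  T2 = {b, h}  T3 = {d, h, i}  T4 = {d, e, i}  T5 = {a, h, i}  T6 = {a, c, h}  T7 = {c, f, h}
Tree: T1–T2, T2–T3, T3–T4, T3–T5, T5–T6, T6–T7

A tree decomposition must satisfy three properties: every vertex lies in some bag; for every edge, both endpoints lie together in some bag; and for every vertex, the bags containing it form a connected subtree. Here edge (d,b) lies in no bag, so the decomposition is invalid.

No — edge (d,b) lies in no bag.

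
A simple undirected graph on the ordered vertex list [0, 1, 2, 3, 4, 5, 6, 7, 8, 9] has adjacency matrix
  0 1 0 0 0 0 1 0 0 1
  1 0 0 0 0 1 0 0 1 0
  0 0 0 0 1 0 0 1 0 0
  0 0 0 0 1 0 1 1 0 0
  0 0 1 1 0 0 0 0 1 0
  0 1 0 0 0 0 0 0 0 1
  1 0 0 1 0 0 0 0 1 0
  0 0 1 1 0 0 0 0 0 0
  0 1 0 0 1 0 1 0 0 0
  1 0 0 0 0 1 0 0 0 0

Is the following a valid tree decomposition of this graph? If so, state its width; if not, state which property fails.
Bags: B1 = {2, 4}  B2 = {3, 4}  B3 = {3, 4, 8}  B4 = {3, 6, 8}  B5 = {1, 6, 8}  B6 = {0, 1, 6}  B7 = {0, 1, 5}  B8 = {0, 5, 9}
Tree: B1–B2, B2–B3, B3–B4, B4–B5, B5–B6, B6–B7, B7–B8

A tree decomposition must satisfy three properties: every vertex lies in some bag; for every edge, both endpoints lie together in some bag; and for every vertex, the bags containing it form a connected subtree. Here vertex 7 appears in no bag, so the decomposition is invalid.

No — vertex 7 appears in no bag.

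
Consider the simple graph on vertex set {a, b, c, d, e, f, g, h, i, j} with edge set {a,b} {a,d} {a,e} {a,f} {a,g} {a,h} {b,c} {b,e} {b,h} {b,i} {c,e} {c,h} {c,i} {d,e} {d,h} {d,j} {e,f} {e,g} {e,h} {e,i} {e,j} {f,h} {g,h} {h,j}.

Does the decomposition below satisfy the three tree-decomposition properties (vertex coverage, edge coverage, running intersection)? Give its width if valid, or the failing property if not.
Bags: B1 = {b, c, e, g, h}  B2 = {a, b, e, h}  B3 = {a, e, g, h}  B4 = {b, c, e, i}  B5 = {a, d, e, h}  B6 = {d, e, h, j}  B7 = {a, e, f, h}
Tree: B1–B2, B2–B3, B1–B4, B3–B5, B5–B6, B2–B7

A tree decomposition must satisfy three properties: every vertex lies in some bag; for every edge, both endpoints lie together in some bag; and for every vertex, the bags containing it form a connected subtree. Here bags containing vertex g are not connected in the tree, so the decomposition is invalid.

No — bags containing vertex g are not connected in the tree.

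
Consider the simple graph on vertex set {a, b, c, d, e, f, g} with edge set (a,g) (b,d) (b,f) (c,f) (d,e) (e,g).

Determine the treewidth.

A width-1 tree decomposition is:
Bags: B1 = {a, g}  B2 = {e, g}  B3 = {d, e}  B4 = {b, d}  B5 = {b, f}  B6 = {c, f}
Tree: B1–B2, B2–B3, B3–B4, B4–B5, B5–B6
Each bag holds 2 vertices, so the decomposition has width 1, which upper-bounds the treewidth. Any graph with an edge has treewidth ≥ 1, and G has the edge a–g. Therefore the treewidth is 1.

1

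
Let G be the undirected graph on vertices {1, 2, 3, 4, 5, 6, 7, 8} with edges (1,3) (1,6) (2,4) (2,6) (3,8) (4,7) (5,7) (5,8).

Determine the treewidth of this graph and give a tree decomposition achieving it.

The largest bag has 3 vertices, giving width 2; this decomposition certifies tw(G) ≤ 2. The edges 4–2–6–1–3–8–5–7–4 form a cycle, so G is not a tree and its treewidth is at least 2. Hence tw(G) = 2 exactly.

Treewidth 2.
One such decomposition:
Bags: B1 = {2, 4, 6}  B2 = {1, 4, 6}  B3 = {1, 3, 4}  B4 = {3, 4, 8}  B5 = {4, 5, 8}  B6 = {4, 5, 7}
Tree: B1–B2, B2–B3, B3–B4, B4–B5, B5–B6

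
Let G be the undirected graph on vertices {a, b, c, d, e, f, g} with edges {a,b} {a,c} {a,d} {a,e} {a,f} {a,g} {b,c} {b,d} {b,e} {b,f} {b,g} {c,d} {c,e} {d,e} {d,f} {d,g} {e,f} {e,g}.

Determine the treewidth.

A width-4 tree decomposition is:
Bags: B1 = {a, b, d, e, f}  B2 = {a, b, d, e, g}  B3 = {a, b, c, d, e}
Tree: B1–B2, B2–B3
Each bag holds 5 vertices, so the decomposition has width 4, which upper-bounds the treewidth. For the lower bound, the 5 vertices {a, b, d, e, g} are pairwise adjacent, and any tree decomposition puts a clique entirely inside one bag — forcing width ≥ 4. Therefore the treewidth is 4.

4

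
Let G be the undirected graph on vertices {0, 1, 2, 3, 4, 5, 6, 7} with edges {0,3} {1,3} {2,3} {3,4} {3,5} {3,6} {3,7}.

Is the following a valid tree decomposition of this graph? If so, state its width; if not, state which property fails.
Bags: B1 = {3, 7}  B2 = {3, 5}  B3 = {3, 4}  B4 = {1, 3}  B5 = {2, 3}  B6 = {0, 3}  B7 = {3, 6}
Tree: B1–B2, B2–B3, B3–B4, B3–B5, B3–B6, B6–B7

Yes; width 1.

Every vertex of G appears in some bag (union = {0, 1, 2, 3, 4, 5, 6, 7}); every edge is covered by a bag; and for each vertex v the set of bags containing v is connected in the bag tree. The decomposition is therefore valid. The largest bag has 2 vertices, so the width is 1.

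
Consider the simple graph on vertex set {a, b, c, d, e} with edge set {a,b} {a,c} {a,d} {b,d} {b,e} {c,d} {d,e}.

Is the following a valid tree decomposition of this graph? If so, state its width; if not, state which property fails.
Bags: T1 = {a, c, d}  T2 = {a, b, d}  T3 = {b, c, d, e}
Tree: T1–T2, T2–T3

No — bags containing vertex c are not connected in the tree.

A tree decomposition must satisfy three properties: every vertex lies in some bag; for every edge, both endpoints lie together in some bag; and for every vertex, the bags containing it form a connected subtree. Here bags containing vertex c are not connected in the tree, so the decomposition is invalid.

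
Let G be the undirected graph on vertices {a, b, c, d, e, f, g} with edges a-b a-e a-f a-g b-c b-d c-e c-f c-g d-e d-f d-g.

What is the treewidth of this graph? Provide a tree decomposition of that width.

Treewidth 3.
One such decomposition:
Bags: B1 = {a, b, c, d}  B2 = {a, c, d, f}  B3 = {a, c, d, e}  B4 = {a, c, d, g}
Tree: B1–B2, B2–B3, B3–B4

The largest bag has 4 vertices, giving width 3; this decomposition certifies tw(G) ≤ 3. For the lower bound: the 4 vertex sets {b,d}, {c,f}, {a}, {e} are disjoint, each induces a connected subgraph, and every pair is joined by at least one edge of G. Contracting each set to a single vertex therefore yields K_{4} as a minor, and since treewidth is minor-monotone, tw(G) ≥ tw(K_{4}) = 3. The upper and lower bounds meet at 3, so that is the treewidth.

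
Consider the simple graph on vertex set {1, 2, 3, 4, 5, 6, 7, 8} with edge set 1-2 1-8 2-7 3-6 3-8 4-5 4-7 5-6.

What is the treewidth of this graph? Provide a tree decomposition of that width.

Each bag holds 3 vertices, so the decomposition has width 2, which upper-bounds the treewidth. The edges 1–8–3–6–5–4–7–2–1 form a cycle, so G is not a tree and its treewidth is at least 2. Hence tw(G) = 2 exactly.

Treewidth 2.
One optimal decomposition is:
Bags: B1 = {1, 3, 8}  B2 = {1, 3, 6}  B3 = {1, 5, 6}  B4 = {1, 4, 5}  B5 = {1, 4, 7}  B6 = {1, 2, 7}
Tree: B1–B2, B2–B3, B3–B4, B4–B5, B5–B6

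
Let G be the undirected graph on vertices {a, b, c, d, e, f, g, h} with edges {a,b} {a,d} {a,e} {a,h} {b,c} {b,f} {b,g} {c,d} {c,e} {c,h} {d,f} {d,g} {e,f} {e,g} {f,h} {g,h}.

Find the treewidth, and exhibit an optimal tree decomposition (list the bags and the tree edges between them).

Treewidth 4.
Bags: B1 = {b, d, e, f, h}  B2 = {a, b, d, e, h}  B3 = {b, c, d, e, h}  B4 = {b, d, e, g, h}
Tree: B1–B2, B2–B3, B3–B4

Every bag has size at most 5, so the width is 5 − 1 = 4 and tw(G) ≤ 4. For the lower bound: the 5 vertex sets {e,f}, {a,d}, {b,c}, {h}, {g} are disjoint, each induces a connected subgraph, and every pair is joined by at least one edge of G. Contracting each set to a single vertex therefore yields K_{5} as a minor, and since treewidth is minor-monotone, tw(G) ≥ tw(K_{5}) = 4. The upper and lower bounds meet at 4, so that is the treewidth.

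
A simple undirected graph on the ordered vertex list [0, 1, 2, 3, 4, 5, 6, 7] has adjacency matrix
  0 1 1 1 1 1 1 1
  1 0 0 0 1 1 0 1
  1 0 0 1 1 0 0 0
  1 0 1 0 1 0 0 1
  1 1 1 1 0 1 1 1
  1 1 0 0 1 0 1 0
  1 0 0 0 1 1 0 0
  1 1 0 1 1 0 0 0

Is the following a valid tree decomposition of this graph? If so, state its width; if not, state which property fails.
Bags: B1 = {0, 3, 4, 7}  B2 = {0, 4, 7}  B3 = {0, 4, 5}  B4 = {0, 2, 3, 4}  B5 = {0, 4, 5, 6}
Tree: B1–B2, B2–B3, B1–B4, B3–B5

A tree decomposition must satisfy three properties: every vertex lies in some bag; for every edge, both endpoints lie together in some bag; and for every vertex, the bags containing it form a connected subtree. Here vertex 1 appears in no bag, so the decomposition is invalid.

No — vertex 1 appears in no bag.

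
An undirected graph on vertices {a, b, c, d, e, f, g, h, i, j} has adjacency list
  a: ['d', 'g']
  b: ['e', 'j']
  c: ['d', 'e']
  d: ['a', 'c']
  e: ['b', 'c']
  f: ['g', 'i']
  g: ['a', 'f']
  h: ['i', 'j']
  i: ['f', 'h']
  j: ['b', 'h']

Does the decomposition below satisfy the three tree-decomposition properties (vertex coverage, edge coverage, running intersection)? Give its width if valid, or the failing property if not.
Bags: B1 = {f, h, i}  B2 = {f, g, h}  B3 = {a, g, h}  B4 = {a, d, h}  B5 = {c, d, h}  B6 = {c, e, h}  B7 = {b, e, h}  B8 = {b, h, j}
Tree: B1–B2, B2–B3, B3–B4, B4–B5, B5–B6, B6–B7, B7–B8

Vertex coverage: the bags together contain {a, b, c, d, e, f, g, h, i, j}, the full vertex set. Edge coverage: each edge of G has both endpoints in at least one bag. Running intersection: for every vertex, the bags containing it form a connected subtree. All three properties hold, so this is a valid tree decomposition of width max|bag| − 1 = 2, and hence tw(G) ≤ 2.

Yes; width 2.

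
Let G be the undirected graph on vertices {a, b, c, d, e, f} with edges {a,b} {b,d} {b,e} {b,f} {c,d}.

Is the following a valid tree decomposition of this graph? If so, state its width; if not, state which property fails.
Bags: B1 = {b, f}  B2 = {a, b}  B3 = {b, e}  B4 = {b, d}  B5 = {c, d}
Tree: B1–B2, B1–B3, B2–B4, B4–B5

Yes; width 1.

Vertex coverage: the bags together contain {a, b, c, d, e, f}, the full vertex set. Edge coverage: each edge of G has both endpoints in at least one bag. Running intersection: for every vertex, the bags containing it form a connected subtree. All three properties hold, so this is a valid tree decomposition of width max|bag| − 1 = 1, and hence tw(G) ≤ 1.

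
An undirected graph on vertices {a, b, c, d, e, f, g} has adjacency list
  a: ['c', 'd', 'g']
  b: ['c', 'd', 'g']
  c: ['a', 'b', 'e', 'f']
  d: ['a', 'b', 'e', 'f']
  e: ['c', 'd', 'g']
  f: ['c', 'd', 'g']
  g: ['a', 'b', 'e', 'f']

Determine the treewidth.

3

A width-3 tree decomposition is:
Bags: B1 = {a, c, d, g}  B2 = {c, d, f, g}  B3 = {c, d, e, g}  B4 = {b, c, d, g}
Tree: B1–B2, B2–B3, B3–B4
Every bag has size at most 4, so the width is 4 − 1 = 3 and tw(G) ≤ 3. For the lower bound: the 4 vertex sets {a,c}, {d,f}, {g}, {e} are disjoint, each induces a connected subgraph, and every pair is joined by at least one edge of G. Contracting each set to a single vertex therefore yields K_{4} as a minor, and since treewidth is minor-monotone, tw(G) ≥ tw(K_{4}) = 3. Combining the bounds, tw(G) = 3.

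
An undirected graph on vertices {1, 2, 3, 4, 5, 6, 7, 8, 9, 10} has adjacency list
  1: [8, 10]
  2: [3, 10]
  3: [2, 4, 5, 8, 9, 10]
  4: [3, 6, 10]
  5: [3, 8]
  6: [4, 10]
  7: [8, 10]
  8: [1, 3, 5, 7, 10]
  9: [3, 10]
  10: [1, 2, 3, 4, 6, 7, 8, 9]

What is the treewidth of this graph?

A width-2 tree decomposition is:
Bags: B1 = {3, 5, 8}  B2 = {3, 8, 10}  B3 = {7, 8, 10}  B4 = {3, 4, 10}  B5 = {4, 6, 10}  B6 = {1, 8, 10}  B7 = {2, 3, 10}  B8 = {3, 9, 10}
Tree: B1–B2, B2–B3, B2–B4, B4–B5, B3–B6, B4–B7, B2–B8
The largest bag has 3 vertices, giving width 2; this decomposition certifies tw(G) ≤ 2. On the other hand G contains the 3-clique {1, 8, 10}. A clique must lie in a single bag of any decomposition, so no decomposition can have width below 2. The upper and lower bounds meet at 2, so that is the treewidth.

2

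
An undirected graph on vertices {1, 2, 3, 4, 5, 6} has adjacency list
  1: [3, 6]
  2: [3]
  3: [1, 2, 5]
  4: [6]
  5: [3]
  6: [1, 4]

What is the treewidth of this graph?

1

A width-1 tree decomposition is:
Bags: B1 = {1, 6}  B2 = {1, 3}  B3 = {3, 5}  B4 = {4, 6}  B5 = {2, 3}
Tree: B1–B2, B2–B3, B1–B4, B2–B5
Every bag has size at most 2, so the width is 2 − 1 = 1 and tw(G) ≤ 1. G has an edge, so its treewidth is at least 1. Combining the bounds, tw(G) = 1.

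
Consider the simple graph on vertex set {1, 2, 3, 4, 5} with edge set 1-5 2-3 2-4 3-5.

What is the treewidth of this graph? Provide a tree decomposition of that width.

Each bag holds 2 vertices, so the decomposition has width 1, which upper-bounds the treewidth. Any graph with an edge has treewidth ≥ 1, and G has the edge 1–5. Hence tw(G) = 1 exactly.

Treewidth 1.
Bags: B1 = {1, 5}  B2 = {3, 5}  B3 = {2, 3}  B4 = {2, 4}
Tree: B1–B2, B2–B3, B3–B4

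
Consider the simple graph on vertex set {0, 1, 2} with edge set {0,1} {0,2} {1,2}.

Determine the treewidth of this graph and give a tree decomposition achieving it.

A single bag containing all 3 vertices is trivially a valid decomposition of width 2. For the lower bound, the 3 vertices {0, 1, 2} are pairwise adjacent, and any tree decomposition puts a clique entirely inside one bag — forcing width ≥ 2. Combining the bounds, tw(G) = 2.

Treewidth 2.
Bags: B1 = {0, 1, 2}
Tree: (single bag)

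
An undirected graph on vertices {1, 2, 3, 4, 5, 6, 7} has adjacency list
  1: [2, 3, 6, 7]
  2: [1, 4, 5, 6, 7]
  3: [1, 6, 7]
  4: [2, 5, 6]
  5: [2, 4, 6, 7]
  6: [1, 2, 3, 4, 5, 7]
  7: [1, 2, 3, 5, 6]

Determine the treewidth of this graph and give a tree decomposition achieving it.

Every bag has size at most 4, so the width is 4 − 1 = 3 and tw(G) ≤ 3. Conversely, {1, 2, 6, 7} is a clique of size 4, and the vertices of any clique must share a bag in every tree decomposition; so some bag has ≥ 4 vertices and tw(G) ≥ 3. Hence tw(G) = 3 exactly.

Treewidth 3.
One optimal decomposition is:
Bags: B1 = {1, 3, 6, 7}  B2 = {1, 2, 6, 7}  B3 = {2, 5, 6, 7}  B4 = {2, 4, 5, 6}
Tree: B1–B2, B2–B3, B3–B4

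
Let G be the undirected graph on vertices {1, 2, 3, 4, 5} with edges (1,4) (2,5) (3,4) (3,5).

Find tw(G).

1

A width-1 tree decomposition is:
Bags: B1 = {3, 4}  B2 = {3, 5}  B3 = {2, 5}  B4 = {1, 4}
Tree: B1–B2, B2–B3, B1–B4
Each bag holds 2 vertices, so the decomposition has width 1, which upper-bounds the treewidth. Since G has at least one edge (e.g. 3–4), it is not an edgeless graph, so tw(G) ≥ 1. Therefore the treewidth is 1.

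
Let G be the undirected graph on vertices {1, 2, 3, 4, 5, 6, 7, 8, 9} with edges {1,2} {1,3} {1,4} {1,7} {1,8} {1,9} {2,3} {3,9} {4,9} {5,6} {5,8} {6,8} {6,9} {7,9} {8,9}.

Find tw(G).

A width-2 tree decomposition is:
Bags: B1 = {1, 8, 9}  B2 = {1, 4, 9}  B3 = {6, 8, 9}  B4 = {1, 3, 9}  B5 = {5, 6, 8}  B6 = {1, 7, 9}  B7 = {1, 2, 3}
Tree: B1–B2, B1–B3, B2–B4, B3–B5, B4–B6, B4–B7
The largest bag has 3 vertices, giving width 2; this decomposition certifies tw(G) ≤ 2. For the lower bound, the 3 vertices {1, 8, 9} are pairwise adjacent, and any tree decomposition puts a clique entirely inside one bag — forcing width ≥ 2. Therefore the treewidth is 2.

2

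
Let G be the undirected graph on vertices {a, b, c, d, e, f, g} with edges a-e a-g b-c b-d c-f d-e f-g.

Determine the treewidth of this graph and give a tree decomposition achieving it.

Treewidth 2.
Bags: B1 = {a, d, e}  B2 = {a, b, d}  B3 = {a, b, c}  B4 = {a, c, f}  B5 = {a, f, g}
Tree: B1–B2, B2–B3, B3–B4, B4–B5

The largest bag has 3 vertices, giving width 2; this decomposition certifies tw(G) ≤ 2. The edges a–e–d–b–c–f–g–a form a cycle, so G is not a tree and its treewidth is at least 2. Hence tw(G) = 2 exactly.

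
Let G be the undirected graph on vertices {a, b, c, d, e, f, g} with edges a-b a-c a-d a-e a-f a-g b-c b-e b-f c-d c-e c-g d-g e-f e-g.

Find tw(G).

A width-3 tree decomposition is:
Bags: B1 = {a, c, e, g}  B2 = {a, c, d, g}  B3 = {a, b, c, e}  B4 = {a, b, e, f}
Tree: B1–B2, B1–B3, B3–B4
Each bag holds 4 vertices, so the decomposition has width 3, which upper-bounds the treewidth. For the lower bound, the 4 vertices {a, c, d, g} are pairwise adjacent, and any tree decomposition puts a clique entirely inside one bag — forcing width ≥ 3. Hence tw(G) = 3 exactly.

3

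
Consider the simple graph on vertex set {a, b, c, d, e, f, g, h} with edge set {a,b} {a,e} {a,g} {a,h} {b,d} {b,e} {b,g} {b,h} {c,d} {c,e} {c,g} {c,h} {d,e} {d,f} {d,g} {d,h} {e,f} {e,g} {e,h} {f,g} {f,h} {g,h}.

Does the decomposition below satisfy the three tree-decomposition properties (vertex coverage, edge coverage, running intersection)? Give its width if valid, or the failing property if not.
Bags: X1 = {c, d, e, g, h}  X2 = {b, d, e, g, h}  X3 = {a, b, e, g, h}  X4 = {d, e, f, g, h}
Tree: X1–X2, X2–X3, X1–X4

Checking the three conditions: (i) the bags cover all of {a, b, c, d, e, f, g, h}; (ii) for each edge, some bag contains both endpoints; (iii) the bags containing any fixed vertex form a subtree. All hold, so the decomposition is valid with width 5 − 1 = 4.

Yes; width 4.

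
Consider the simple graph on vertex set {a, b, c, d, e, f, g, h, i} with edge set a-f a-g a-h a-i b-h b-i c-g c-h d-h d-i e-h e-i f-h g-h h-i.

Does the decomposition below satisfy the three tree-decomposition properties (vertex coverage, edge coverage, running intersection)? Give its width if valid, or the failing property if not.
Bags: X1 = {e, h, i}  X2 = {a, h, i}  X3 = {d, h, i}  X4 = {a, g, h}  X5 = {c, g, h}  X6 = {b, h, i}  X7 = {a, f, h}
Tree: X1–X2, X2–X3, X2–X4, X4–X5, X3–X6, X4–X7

Every vertex of G appears in some bag (union = {a, b, c, d, e, f, g, h, i}); every edge is covered by a bag; and for each vertex v the set of bags containing v is connected in the bag tree. The decomposition is therefore valid. The largest bag has 3 vertices, so the width is 2.

Yes; width 2.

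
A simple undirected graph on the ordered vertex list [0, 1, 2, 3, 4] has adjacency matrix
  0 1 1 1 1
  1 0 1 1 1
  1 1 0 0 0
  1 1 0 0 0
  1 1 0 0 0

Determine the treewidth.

A width-2 tree decomposition is:
Bags: B1 = {0, 1, 2}  B2 = {0, 1, 3}  B3 = {0, 1, 4}
Tree: B1–B2, B1–B3
Each bag holds 3 vertices, so the decomposition has width 2, which upper-bounds the treewidth. On the other hand G contains the 3-clique {0, 1, 2}. A clique must lie in a single bag of any decomposition, so no decomposition can have width below 2. The upper and lower bounds meet at 2, so that is the treewidth.

2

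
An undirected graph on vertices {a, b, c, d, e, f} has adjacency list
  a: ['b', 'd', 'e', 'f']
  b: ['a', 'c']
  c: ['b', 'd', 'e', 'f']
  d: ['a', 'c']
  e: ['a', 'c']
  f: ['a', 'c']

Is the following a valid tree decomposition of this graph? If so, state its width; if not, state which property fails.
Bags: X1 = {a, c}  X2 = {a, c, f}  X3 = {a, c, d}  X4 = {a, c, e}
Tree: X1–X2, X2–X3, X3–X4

A tree decomposition must satisfy three properties: every vertex lies in some bag; for every edge, both endpoints lie together in some bag; and for every vertex, the bags containing it form a connected subtree. Here vertex b appears in no bag, so the decomposition is invalid.

No — vertex b appears in no bag.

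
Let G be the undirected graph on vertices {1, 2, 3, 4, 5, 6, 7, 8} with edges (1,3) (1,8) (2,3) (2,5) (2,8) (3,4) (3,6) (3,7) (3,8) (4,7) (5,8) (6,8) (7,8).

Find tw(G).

2

A width-2 tree decomposition is:
Bags: B1 = {2, 3, 8}  B2 = {3, 7, 8}  B3 = {3, 6, 8}  B4 = {3, 4, 7}  B5 = {1, 3, 8}  B6 = {2, 5, 8}
Tree: B1–B2, B1–B3, B2–B4, B1–B5, B1–B6
Every bag has size at most 3, so the width is 3 − 1 = 2 and tw(G) ≤ 2. For the lower bound, the 3 vertices {1, 3, 8} are pairwise adjacent, and any tree decomposition puts a clique entirely inside one bag — forcing width ≥ 2. Therefore the treewidth is 2.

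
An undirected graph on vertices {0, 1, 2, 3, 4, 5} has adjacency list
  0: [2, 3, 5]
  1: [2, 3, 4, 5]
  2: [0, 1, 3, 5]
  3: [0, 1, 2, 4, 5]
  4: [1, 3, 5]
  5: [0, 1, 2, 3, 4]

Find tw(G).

A width-3 tree decomposition is:
Bags: B1 = {0, 2, 3, 5}  B2 = {1, 2, 3, 5}  B3 = {1, 3, 4, 5}
Tree: B1–B2, B2–B3
Every bag has size at most 4, so the width is 4 − 1 = 3 and tw(G) ≤ 3. On the other hand G contains the 4-clique {0, 2, 3, 5}. A clique must lie in a single bag of any decomposition, so no decomposition can have width below 3. The upper and lower bounds meet at 3, so that is the treewidth.

3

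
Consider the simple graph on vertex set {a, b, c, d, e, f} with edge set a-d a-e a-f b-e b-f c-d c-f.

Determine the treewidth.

2

A width-2 tree decomposition is:
Bags: B1 = {a, c, d}  B2 = {a, c, f}  B3 = {a, e, f}  B4 = {b, e, f}
Tree: B1–B2, B2–B3, B3–B4
Each bag holds 3 vertices, so the decomposition has width 2, which upper-bounds the treewidth. For the lower bound, G contains the cycle d–c–f–a–d, so G is not a forest; only forests have treewidth ≤ 1, hence tw(G) ≥ 2. Therefore the treewidth is 2.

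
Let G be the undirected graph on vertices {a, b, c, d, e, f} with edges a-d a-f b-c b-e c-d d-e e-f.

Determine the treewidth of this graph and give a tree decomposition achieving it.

Treewidth 2.
One optimal decomposition is:
Bags: B1 = {a, d, f}  B2 = {d, e, f}  B3 = {c, d, e}  B4 = {b, c, e}
Tree: B1–B2, B2–B3, B3–B4

The largest bag has 3 vertices, giving width 2; this decomposition certifies tw(G) ≤ 2. For the lower bound, G contains the cycle a–f–e–d–a, so G is not a forest; only forests have treewidth ≤ 1, hence tw(G) ≥ 2. The upper and lower bounds meet at 2, so that is the treewidth.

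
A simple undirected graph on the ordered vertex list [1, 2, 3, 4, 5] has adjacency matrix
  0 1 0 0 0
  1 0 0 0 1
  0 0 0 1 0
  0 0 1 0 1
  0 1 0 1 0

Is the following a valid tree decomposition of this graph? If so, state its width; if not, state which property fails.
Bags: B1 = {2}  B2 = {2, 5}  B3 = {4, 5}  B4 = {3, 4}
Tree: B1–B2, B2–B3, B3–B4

A tree decomposition must satisfy three properties: every vertex lies in some bag; for every edge, both endpoints lie together in some bag; and for every vertex, the bags containing it form a connected subtree. Here vertex 1 appears in no bag, so the decomposition is invalid.

No — vertex 1 appears in no bag.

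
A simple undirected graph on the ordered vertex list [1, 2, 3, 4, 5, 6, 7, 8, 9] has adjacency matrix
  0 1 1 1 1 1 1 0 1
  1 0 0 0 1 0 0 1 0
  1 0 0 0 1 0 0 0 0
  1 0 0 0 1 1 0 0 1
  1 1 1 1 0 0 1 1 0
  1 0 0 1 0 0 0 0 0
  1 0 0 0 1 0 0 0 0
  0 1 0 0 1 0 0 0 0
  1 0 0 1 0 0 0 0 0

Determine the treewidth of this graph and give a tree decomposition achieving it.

Every bag has size at most 3, so the width is 3 − 1 = 2 and tw(G) ≤ 2. Conversely, {2, 5, 8} is a clique of size 3, and the vertices of any clique must share a bag in every tree decomposition; so some bag has ≥ 3 vertices and tw(G) ≥ 2. Hence tw(G) = 2 exactly.

Treewidth 2.
Bags: B1 = {1, 3, 5}  B2 = {1, 4, 5}  B3 = {1, 4, 6}  B4 = {1, 5, 7}  B5 = {1, 4, 9}  B6 = {1, 2, 5}  B7 = {2, 5, 8}
Tree: B1–B2, B2–B3, B1–B4, B3–B5, B1–B6, B6–B7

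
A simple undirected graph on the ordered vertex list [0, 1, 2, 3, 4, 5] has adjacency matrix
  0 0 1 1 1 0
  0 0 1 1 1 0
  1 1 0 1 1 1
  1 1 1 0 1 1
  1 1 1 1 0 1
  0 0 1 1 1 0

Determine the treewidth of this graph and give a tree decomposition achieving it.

The largest bag has 4 vertices, giving width 3; this decomposition certifies tw(G) ≤ 3. For the lower bound, the 4 vertices {0, 2, 3, 4} are pairwise adjacent, and any tree decomposition puts a clique entirely inside one bag — forcing width ≥ 3. The upper and lower bounds meet at 3, so that is the treewidth.

Treewidth 3.
One optimal decomposition is:
Bags: B1 = {2, 3, 4, 5}  B2 = {1, 2, 3, 4}  B3 = {0, 2, 3, 4}
Tree: B1–B2, B1–B3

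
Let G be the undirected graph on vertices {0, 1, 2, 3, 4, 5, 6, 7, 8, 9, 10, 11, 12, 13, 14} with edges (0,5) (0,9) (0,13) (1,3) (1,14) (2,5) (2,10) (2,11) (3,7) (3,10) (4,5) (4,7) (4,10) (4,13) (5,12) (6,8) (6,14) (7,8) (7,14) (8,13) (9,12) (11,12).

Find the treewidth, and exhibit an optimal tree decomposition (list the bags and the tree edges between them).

Treewidth 3.
One such decomposition:
Bags: B1 = {2, 9, 11, 12}  B2 = {2, 5, 9, 12}  B3 = {0, 2, 5, 9}  B4 = {0, 2, 5, 10}  B5 = {0, 4, 5, 10}  B6 = {0, 4, 10, 13}  B7 = {3, 4, 10, 13}  B8 = {3, 4, 7, 13}  B9 = {3, 7, 8, 13}  B10 = {1, 3, 7, 8}  B11 = {1, 7, 8, 14}  B12 = {1, 6, 8, 14}
Tree: B1–B2, B2–B3, B3–B4, B4–B5, B5–B6, B6–B7, B7–B8, B8–B9, B9–B10, B10–B11, B11–B12

Every bag has size at most 4, so the width is 4 − 1 = 3 and tw(G) ≤ 3. For the lower bound: the 4 vertex sets {9,11,12}, {2}, {5}, {0,4,10,13} are disjoint, each induces a connected subgraph, and every pair is joined by at least one edge of G. Contracting each set to a single vertex therefore yields K_{4} as a minor, and since treewidth is minor-monotone, tw(G) ≥ tw(K_{4}) = 3. The upper and lower bounds meet at 3, so that is the treewidth.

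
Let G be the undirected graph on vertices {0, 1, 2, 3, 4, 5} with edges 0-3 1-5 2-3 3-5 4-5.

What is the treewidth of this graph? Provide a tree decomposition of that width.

Treewidth 1.
Bags: B1 = {4, 5}  B2 = {3, 5}  B3 = {0, 3}  B4 = {1, 5}  B5 = {2, 3}
Tree: B1–B2, B2–B3, B2–B4, B2–B5

Every bag has size at most 2, so the width is 2 − 1 = 1 and tw(G) ≤ 1. Since G has at least one edge (e.g. 5–4), it is not an edgeless graph, so tw(G) ≥ 1. Combining the bounds, tw(G) = 1.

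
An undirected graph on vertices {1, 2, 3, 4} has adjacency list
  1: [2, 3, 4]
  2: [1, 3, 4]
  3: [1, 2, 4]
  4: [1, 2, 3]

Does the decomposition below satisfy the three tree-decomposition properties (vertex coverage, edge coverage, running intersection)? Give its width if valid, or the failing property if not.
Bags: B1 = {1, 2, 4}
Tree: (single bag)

No — vertex 3 appears in no bag.

A tree decomposition must satisfy three properties: every vertex lies in some bag; for every edge, both endpoints lie together in some bag; and for every vertex, the bags containing it form a connected subtree. Here vertex 3 appears in no bag, so the decomposition is invalid.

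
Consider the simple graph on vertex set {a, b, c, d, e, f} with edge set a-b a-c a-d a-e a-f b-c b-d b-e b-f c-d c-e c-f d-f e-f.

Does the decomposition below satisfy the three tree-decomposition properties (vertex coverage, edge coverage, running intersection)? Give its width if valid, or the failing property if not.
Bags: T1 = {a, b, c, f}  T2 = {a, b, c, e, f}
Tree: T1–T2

No — vertex d appears in no bag.

A tree decomposition must satisfy three properties: every vertex lies in some bag; for every edge, both endpoints lie together in some bag; and for every vertex, the bags containing it form a connected subtree. Here vertex d appears in no bag, so the decomposition is invalid.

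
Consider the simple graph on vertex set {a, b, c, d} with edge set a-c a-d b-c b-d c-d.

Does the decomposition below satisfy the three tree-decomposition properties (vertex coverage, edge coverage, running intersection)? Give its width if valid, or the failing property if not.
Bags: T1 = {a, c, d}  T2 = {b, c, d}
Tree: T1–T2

Yes; width 2.

Every vertex of G appears in some bag (union = {a, b, c, d}); every edge is covered by a bag; and for each vertex v the set of bags containing v is connected in the bag tree. The decomposition is therefore valid. The largest bag has 3 vertices, so the width is 2.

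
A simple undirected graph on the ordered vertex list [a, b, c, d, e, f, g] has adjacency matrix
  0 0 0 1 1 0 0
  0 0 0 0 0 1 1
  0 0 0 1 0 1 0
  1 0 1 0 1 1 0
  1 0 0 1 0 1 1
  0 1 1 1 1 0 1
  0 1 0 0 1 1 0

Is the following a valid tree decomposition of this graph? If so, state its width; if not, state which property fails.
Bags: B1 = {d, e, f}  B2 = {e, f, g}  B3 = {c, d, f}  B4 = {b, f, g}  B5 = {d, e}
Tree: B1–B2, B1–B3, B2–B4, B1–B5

No — vertex a appears in no bag.

A tree decomposition must satisfy three properties: every vertex lies in some bag; for every edge, both endpoints lie together in some bag; and for every vertex, the bags containing it form a connected subtree. Here vertex a appears in no bag, so the decomposition is invalid.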